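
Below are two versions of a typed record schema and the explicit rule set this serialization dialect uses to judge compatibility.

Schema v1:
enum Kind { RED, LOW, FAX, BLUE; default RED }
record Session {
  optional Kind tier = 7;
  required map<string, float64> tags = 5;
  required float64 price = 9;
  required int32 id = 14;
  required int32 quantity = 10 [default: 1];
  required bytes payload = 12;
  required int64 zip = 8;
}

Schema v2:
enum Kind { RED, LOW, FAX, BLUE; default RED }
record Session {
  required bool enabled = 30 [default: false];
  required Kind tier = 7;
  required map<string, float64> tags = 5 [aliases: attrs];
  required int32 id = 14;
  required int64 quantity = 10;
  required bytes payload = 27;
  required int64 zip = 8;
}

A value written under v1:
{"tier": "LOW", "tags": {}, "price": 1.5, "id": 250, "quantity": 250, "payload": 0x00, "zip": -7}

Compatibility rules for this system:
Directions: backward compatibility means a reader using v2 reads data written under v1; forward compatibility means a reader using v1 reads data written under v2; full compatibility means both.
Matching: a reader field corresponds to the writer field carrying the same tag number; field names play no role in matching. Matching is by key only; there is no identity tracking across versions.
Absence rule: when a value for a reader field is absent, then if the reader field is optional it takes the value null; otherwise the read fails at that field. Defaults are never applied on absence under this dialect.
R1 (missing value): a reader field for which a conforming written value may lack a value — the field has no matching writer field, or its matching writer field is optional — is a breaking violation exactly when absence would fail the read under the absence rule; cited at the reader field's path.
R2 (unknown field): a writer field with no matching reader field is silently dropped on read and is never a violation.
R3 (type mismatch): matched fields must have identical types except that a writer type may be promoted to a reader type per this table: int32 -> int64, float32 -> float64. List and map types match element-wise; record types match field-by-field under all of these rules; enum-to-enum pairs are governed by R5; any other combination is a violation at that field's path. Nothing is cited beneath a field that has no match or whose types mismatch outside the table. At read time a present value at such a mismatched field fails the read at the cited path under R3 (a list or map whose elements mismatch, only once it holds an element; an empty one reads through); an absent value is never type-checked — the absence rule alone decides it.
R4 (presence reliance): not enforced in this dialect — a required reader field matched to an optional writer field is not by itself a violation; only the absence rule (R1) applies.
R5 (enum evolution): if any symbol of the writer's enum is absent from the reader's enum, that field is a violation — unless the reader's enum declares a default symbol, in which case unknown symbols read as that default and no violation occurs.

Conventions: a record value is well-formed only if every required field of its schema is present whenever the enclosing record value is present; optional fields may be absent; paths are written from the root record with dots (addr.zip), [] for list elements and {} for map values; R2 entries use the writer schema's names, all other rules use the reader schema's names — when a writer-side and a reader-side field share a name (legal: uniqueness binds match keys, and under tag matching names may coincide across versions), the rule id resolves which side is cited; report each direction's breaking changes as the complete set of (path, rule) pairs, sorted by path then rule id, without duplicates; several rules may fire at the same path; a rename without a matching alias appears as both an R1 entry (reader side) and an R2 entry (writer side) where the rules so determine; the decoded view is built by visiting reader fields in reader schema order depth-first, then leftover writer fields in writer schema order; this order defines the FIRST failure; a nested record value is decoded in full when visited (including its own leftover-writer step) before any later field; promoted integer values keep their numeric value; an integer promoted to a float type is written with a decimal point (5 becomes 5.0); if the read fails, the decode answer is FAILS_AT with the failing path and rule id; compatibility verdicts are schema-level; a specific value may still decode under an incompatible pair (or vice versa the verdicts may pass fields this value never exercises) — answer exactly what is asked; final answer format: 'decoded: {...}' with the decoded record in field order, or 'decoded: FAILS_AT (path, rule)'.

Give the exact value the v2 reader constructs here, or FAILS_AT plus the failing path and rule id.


each type pair in Session: writer, then reader
decoding the Session value with the v2 reader:
  read fails at enabled under R1 (no fill)
  => FAILS_AT (enabled, R1)
the other Session changes do not affect what is asked:
  field payload in record Session: tag 12 changed to 27 -> changes Session's schema-level verdicts only — the decode of this value is the same
  field tier in record Session: optional changed to required -> changes Session's schema-level verdicts only — the decode of this value is the same
  field quantity in record Session: type int32 changed to int64 (its default is dropped) -> changes Session's schema-level verdicts only — the decode of this value is the same
  removed field price from record Session -> changes Session's schema-level verdicts only — the decode of this value is the same

decoded: FAILS_AT (enabled, R1)


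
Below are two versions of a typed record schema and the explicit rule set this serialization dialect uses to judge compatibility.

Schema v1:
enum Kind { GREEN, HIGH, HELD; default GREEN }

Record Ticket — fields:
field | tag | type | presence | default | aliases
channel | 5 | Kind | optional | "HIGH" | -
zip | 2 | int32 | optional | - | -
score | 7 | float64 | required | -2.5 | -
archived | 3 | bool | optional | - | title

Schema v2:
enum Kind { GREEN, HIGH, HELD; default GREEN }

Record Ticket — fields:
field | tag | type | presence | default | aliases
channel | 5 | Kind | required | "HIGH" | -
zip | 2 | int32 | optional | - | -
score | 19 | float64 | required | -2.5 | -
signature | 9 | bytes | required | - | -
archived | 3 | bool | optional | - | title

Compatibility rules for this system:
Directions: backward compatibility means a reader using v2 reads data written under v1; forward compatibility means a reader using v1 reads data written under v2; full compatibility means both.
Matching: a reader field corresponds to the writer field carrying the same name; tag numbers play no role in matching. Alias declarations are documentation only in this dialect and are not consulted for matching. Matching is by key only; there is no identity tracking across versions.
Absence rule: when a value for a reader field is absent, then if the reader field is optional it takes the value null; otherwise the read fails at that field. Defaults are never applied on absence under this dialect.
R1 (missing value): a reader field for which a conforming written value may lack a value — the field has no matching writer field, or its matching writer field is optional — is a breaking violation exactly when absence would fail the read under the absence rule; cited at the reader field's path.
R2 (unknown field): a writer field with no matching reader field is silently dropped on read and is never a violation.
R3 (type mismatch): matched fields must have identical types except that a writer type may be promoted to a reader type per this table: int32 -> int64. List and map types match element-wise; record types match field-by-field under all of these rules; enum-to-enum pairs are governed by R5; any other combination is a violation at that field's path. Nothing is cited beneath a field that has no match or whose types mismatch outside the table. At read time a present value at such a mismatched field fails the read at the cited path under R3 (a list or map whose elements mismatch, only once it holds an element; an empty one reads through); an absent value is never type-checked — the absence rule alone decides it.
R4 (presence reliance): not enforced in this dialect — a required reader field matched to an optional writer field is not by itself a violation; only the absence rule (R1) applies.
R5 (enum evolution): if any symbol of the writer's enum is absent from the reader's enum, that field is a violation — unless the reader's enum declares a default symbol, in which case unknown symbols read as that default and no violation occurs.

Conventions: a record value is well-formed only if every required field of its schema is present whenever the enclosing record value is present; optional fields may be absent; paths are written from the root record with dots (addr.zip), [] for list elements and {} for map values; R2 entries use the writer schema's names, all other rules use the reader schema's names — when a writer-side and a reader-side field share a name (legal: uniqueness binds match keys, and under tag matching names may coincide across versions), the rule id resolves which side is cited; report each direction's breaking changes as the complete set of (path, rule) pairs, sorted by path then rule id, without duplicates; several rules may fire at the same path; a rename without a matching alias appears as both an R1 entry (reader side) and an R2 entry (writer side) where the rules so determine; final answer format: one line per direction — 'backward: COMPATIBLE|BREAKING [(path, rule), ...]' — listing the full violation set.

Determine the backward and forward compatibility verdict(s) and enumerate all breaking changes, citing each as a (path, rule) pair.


backward: BREAKING [(channel, R1), (signature, R1)]; forward: COMPATIBLE []

in Ticket below, arrows point writer -> reader
backward pass over Ticket, reader schema v2, writer schema v1:
  channel: Kind -> Kind, writer optional; from channel
  zip: int32 -> int32, writer optional; from zip
  score: float64 -> float64, writer required; from score
  signature: no writer match
  archived: bool -> bool, writer optional; from archived
  rule R1 violated at channel
  rule R1 violated at signature
  => 2 violation(s): backward is BREAKING for Ticket
forward pass over Ticket, reader schema v1, writer schema v2:
  channel: Kind -> Kind, writer required; from channel
  zip: int32 -> int32, writer optional; from zip
  score: float64 -> float64, writer required; from score
  archived: bool -> bool, writer optional; from archived
  signature (writer side), unknown to reader
  => forward: COMPATIBLE


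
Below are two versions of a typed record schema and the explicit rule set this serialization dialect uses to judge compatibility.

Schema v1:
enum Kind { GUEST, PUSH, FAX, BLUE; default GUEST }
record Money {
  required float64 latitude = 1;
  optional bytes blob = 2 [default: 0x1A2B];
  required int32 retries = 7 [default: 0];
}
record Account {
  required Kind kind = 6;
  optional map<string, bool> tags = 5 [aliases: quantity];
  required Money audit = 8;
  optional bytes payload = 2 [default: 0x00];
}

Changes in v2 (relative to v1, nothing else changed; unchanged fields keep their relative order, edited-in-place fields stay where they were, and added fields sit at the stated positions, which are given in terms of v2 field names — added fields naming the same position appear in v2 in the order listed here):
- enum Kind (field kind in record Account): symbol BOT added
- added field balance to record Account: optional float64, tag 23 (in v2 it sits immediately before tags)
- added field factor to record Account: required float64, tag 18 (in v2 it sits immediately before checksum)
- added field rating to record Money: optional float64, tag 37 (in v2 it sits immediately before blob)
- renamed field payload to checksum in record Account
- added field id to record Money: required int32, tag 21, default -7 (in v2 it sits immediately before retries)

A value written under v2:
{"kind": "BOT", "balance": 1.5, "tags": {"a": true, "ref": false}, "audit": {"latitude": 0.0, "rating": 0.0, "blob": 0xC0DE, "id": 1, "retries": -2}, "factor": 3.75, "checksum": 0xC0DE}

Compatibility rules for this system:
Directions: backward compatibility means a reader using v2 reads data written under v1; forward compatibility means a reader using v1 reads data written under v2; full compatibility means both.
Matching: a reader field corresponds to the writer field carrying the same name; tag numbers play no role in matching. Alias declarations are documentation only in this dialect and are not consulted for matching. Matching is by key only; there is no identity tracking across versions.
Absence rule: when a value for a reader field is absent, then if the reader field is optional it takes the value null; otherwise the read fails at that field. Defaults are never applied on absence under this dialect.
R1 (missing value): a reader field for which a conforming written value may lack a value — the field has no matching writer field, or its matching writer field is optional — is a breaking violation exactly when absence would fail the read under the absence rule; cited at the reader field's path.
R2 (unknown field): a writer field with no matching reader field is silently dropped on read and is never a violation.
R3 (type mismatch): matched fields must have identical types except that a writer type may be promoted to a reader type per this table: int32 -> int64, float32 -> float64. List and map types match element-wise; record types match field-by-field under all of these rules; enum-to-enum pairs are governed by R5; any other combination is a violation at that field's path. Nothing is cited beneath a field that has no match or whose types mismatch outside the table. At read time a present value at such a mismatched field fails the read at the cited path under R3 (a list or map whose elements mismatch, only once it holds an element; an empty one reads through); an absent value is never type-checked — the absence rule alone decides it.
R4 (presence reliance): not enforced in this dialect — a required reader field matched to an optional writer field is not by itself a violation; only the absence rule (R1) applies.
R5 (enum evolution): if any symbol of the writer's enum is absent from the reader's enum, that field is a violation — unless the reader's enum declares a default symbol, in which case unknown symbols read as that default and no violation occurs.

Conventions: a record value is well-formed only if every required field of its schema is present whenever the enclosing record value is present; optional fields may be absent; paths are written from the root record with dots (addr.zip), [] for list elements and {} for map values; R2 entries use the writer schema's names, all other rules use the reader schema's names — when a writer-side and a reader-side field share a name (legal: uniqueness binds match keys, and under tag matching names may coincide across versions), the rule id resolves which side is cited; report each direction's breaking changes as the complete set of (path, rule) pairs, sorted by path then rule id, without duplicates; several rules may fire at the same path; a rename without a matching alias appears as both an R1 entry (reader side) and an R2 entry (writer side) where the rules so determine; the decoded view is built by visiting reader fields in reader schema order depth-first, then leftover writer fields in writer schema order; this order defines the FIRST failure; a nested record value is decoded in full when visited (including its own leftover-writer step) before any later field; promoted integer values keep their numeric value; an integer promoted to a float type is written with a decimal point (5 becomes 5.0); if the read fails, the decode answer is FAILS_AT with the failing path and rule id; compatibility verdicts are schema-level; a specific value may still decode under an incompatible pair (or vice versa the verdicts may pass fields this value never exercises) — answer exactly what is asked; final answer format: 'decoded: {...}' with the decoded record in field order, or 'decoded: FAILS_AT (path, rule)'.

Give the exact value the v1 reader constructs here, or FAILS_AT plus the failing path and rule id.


in Account below, arrows point writer -> reader
migrating the Account value to v1:
  kind := "GUEST" (symbol BOT -> reader default)
  tags := {"a": true, "ref": false}
  audit.latitude := 0.0
  audit.blob := 0xC0DE
  audit.retries := -2
  writer audit.rating: unknown -> dropped
  writer audit.id: unknown -> dropped
  payload := null (absent, optional -> null)
  writer balance: unknown -> dropped
  writer factor: unknown -> dropped
  writer checksum: unknown -> dropped
  => decoded: {"kind": "GUEST", "tags": {"a": true, "ref": false}, "audit": {"latitude": 0.0, "blob": 0xC0DE, "retries": -2}, "payload": null}
remaining Account differences; none change what is asked:
  enum Kind (field kind in record Account): symbol BOT added -> fires no rule on Account under this dialect and leaves the result unchanged
  added field id to record Money: required int32, tag 21, default -7 (in v2 it sits immediately before retries) -> schema-level compatibility only; this Account value's decode is unchanged
  added field factor to record Account: required float64, tag 18 (in v2 it sits immediately before checksum) -> schema-level compatibility only; this Account value's decode is unchanged
  added field balance to record Account: optional float64, tag 23 (in v2 it sits immediately before tags) -> fires no rule on Account under this dialect and leaves the result unchanged
  added field rating to record Money: optional float64, tag 37 (in v2 it sits immediately before blob) -> fires no rule on Account under this dialect and leaves the result unchanged

decoded: {"kind": "GUEST", "tags": {"a": true, "ref": false}, "audit": {"latitude": 0.0, "blob": 0xC0DE, "retries": -2}, "payload": null}


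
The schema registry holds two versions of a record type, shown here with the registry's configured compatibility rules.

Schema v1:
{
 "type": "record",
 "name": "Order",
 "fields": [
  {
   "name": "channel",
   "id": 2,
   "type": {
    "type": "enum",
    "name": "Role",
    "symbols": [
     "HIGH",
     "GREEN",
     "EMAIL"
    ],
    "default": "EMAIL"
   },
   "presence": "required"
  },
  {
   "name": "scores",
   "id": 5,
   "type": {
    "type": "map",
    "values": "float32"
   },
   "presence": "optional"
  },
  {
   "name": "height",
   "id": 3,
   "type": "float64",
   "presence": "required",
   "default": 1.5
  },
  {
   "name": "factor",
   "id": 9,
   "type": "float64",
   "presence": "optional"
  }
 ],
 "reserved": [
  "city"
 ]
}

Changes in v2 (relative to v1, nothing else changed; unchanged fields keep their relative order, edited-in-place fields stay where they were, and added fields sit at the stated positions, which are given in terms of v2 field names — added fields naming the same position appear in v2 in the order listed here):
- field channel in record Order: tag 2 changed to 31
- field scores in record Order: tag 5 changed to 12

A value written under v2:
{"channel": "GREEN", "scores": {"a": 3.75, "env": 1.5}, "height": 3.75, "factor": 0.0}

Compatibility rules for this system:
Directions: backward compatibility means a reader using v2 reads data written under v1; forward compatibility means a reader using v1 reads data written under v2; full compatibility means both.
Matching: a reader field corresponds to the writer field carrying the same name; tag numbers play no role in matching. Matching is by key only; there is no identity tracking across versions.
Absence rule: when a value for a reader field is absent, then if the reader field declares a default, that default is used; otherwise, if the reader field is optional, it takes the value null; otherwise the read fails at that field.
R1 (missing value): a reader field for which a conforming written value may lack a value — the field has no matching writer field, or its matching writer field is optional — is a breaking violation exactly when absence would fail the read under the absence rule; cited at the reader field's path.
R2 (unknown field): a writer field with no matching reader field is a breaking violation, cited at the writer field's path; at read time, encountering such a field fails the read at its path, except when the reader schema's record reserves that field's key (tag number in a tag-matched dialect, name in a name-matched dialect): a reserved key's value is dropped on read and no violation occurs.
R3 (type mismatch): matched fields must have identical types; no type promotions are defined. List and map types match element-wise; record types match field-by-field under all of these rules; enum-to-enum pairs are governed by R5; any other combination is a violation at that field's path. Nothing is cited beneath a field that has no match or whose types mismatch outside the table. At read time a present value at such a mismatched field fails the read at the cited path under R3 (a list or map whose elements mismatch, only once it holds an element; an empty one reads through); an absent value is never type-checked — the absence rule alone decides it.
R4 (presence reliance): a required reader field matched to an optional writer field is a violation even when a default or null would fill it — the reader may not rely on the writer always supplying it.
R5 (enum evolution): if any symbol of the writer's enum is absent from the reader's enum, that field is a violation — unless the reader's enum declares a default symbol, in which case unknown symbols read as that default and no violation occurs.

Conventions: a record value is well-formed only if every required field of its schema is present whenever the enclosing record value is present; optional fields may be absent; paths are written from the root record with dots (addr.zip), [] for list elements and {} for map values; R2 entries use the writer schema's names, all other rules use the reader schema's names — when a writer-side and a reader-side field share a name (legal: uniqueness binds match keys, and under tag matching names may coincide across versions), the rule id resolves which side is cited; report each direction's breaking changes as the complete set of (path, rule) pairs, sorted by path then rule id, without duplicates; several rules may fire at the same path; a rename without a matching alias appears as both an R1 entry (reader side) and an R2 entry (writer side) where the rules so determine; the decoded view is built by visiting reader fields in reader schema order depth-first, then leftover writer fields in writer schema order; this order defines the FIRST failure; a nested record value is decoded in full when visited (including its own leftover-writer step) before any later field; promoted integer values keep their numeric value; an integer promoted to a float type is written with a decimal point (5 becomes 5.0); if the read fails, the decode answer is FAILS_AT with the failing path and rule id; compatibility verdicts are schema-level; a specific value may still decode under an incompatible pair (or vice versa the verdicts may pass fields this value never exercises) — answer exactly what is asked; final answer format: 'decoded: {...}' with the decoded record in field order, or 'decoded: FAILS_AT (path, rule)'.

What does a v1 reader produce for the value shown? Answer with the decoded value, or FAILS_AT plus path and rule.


decoded: {"channel": "GREEN", "scores": {"a": 3.75, "env": 1.5}, "height": 3.75, "factor": 0.0}

in Order below, arrows point writer -> reader
decode walk for Order under reader schema v1:
  channel := "GREEN"
  scores := {"a": 3.75, "env": 1.5}
  height := 3.75
  factor := 0.0
  => decoded: {"channel": "GREEN", "scores": {"a": 3.75, "env": 1.5}, "height": 3.75, "factor": 0.0}
remaining Order differences; none change what is asked:
  field channel in record Order: tag 2 changed to 31 -> fires no rule on Order under this dialect and leaves the result unchanged
  field scores in record Order: tag 5 changed to 12 -> fires no rule on Order under this dialect and leaves the result unchanged


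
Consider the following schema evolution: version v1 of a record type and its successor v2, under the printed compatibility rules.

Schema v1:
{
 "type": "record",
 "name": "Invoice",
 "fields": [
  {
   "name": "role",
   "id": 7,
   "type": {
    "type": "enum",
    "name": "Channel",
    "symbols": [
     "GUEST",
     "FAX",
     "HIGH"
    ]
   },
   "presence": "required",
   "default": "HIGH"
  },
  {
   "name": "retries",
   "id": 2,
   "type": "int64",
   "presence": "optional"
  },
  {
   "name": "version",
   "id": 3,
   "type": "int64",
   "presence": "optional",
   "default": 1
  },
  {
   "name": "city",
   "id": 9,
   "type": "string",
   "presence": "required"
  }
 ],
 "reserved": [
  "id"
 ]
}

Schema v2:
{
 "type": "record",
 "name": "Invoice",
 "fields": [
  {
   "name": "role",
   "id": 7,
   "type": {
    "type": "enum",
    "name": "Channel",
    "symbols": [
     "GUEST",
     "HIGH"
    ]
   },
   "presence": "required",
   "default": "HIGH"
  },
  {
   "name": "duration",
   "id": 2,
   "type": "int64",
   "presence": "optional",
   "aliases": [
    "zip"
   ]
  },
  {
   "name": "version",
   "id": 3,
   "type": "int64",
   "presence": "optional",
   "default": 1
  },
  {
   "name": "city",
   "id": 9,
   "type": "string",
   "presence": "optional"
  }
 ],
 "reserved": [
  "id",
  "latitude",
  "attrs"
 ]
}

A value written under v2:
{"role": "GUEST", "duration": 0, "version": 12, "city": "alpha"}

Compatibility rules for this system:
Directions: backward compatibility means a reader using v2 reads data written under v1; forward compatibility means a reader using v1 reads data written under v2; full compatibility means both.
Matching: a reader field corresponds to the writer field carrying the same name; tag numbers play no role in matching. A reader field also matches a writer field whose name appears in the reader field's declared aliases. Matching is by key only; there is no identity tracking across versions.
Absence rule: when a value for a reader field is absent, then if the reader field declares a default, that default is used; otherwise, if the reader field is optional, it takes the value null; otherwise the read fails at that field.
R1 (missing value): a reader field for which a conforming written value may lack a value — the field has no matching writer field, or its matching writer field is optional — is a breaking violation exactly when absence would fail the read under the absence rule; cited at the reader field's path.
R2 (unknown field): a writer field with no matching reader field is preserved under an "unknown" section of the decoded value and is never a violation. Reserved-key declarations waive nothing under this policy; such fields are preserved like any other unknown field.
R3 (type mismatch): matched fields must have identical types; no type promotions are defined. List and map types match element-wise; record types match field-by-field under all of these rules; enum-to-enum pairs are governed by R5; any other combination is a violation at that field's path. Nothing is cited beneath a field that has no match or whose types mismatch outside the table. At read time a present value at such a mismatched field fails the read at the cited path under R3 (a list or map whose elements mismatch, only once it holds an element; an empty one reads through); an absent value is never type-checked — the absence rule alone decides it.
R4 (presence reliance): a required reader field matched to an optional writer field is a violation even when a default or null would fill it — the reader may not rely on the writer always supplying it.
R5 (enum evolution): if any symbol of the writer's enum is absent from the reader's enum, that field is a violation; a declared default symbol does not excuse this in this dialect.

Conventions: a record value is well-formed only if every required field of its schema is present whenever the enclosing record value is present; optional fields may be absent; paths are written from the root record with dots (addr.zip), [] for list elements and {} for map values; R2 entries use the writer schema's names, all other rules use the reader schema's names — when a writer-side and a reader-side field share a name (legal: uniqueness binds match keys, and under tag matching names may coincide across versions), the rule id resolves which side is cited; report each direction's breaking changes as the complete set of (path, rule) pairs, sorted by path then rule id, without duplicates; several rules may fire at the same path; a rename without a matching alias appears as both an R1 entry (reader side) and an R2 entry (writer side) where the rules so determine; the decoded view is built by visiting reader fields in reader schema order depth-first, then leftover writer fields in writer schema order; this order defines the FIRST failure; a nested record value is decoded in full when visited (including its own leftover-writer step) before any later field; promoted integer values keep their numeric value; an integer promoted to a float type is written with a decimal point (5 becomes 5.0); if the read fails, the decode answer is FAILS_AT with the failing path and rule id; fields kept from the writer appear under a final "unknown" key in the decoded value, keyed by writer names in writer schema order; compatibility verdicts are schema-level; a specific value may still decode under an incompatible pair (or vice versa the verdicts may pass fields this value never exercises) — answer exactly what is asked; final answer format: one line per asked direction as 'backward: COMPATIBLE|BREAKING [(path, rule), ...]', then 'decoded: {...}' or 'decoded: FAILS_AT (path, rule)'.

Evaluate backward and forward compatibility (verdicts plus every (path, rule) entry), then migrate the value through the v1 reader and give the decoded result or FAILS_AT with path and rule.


backward: BREAKING [(role, R5)]; forward: BREAKING [(city, R1), (city, R4)]; decoded: {"role": "GUEST", "retries": null, "version": 12, "city": "alpha", "unknown": {"duration": 0}}

each type pair in Invoice: writer, then reader
backward for Invoice (reader v2, writer v1):
  role <- role (Channel -> Channel, writer required)
  duration: no writer-side match
  version <- version (int64 -> int64, writer optional)
  city <- city (string -> string, writer required)
  leftover writer field: retries
  breaking: (role, R5)
  => backward: BREAKING (1)
forward for Invoice (reader v1, writer v2):
  role <- role (Channel -> Channel, writer required)
  retries: no writer-side match
  version <- version (int64 -> int64, writer optional)
  city <- city (string -> string, writer optional)
  leftover writer field: duration
  breaking: (city, R1)
  breaking: (city, R4)
  => forward: BREAKING (2)
migrating the Invoice value to v1:
  role := "GUEST"
  retries := null (missing; optional => null)
  version := 12
  city := "alpha"
  writer duration: kept under "unknown"
  => decoded: {"role": "GUEST", "retries": null, "version": 12, "city": "alpha", "unknown": {"duration": 0}}


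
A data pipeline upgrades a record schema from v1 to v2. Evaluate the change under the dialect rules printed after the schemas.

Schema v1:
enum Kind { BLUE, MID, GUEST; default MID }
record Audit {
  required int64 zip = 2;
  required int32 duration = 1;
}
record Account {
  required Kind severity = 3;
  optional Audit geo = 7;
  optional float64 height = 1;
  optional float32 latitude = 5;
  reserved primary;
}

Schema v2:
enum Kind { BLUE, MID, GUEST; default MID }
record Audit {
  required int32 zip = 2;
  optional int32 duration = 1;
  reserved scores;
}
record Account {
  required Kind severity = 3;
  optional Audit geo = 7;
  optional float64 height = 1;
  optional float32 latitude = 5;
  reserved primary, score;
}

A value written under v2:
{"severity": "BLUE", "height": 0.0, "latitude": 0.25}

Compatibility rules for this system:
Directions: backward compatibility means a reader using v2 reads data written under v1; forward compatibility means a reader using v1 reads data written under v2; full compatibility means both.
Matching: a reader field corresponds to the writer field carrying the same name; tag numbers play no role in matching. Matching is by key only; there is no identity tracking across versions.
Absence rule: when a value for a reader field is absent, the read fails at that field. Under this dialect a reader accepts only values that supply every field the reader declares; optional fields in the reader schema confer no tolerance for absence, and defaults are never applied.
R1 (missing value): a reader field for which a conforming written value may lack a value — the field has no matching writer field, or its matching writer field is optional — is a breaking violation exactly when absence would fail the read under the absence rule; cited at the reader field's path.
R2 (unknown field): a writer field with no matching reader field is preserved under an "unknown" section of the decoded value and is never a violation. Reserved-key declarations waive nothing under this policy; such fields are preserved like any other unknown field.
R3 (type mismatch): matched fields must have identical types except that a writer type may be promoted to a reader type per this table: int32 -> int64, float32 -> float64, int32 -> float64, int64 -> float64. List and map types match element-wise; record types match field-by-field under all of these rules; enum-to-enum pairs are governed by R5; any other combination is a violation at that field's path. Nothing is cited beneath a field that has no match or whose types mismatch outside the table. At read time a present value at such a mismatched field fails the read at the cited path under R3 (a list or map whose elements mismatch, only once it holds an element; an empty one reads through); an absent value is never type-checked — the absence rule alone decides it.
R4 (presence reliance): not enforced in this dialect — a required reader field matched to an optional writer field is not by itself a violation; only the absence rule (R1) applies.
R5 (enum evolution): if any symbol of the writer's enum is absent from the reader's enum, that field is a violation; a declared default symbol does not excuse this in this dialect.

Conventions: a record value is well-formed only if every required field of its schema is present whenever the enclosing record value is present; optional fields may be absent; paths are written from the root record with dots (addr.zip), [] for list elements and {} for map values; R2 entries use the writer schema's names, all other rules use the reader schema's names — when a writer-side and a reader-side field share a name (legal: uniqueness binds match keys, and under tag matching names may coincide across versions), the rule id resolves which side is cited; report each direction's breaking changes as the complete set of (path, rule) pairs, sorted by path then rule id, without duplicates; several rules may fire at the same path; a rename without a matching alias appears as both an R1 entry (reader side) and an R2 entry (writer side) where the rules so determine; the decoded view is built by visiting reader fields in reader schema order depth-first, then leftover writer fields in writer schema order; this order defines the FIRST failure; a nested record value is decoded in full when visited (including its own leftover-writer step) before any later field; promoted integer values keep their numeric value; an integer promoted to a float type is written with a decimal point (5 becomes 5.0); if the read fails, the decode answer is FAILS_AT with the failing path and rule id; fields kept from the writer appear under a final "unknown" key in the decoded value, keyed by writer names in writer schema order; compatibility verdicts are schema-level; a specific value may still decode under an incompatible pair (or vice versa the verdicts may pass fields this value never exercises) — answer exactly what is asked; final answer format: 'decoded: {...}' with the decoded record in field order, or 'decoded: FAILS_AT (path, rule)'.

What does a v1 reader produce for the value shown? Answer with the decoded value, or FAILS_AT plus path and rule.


decoded: FAILS_AT (geo, R1)

each type pair in Account: writer, then reader
migrating the Account value to v1:
  severity := "BLUE"
  read fails at geo under R1 (no fill)
  => FAILS_AT (geo, R1)
diffs on Account not affecting the asked answer:
  field duration in record Audit: required changed to optional -> changes Account's schema-level verdicts only — the decode of this value is the same
  field zip in record Audit: type int64 changed to int32 -> changes Account's schema-level verdicts only — the decode of this value is the same


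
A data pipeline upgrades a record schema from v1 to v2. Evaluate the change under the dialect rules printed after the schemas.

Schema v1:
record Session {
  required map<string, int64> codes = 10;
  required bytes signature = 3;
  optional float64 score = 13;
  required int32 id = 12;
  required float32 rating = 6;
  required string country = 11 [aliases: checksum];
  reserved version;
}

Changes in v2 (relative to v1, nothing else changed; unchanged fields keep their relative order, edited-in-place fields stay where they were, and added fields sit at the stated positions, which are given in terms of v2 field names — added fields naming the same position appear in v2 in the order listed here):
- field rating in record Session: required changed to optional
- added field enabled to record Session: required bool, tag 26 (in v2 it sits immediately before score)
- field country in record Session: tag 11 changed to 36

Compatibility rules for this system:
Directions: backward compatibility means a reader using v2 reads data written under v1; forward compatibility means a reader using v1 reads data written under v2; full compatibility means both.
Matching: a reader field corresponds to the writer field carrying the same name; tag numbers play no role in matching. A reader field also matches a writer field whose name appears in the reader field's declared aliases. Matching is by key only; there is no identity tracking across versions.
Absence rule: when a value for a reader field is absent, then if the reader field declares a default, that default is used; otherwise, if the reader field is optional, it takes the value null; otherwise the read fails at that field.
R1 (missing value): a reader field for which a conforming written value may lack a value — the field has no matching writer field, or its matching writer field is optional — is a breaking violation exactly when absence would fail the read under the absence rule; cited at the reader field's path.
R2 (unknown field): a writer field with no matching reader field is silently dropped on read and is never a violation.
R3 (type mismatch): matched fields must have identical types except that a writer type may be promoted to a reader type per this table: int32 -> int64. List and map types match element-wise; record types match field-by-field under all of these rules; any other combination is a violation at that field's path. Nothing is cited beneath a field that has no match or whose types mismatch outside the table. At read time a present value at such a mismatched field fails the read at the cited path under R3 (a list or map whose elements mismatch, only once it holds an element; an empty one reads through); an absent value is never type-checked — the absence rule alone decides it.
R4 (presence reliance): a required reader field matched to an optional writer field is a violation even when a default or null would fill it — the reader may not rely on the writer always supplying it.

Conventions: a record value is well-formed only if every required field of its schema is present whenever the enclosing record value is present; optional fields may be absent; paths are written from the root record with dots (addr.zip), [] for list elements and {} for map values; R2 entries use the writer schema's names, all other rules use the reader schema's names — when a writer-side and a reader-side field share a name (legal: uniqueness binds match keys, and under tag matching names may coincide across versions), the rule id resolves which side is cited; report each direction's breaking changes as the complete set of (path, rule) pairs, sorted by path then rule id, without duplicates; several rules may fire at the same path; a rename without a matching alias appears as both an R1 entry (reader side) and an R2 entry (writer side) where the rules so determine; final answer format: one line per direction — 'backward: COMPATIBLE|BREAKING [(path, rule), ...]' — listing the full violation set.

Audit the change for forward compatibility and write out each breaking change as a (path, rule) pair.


forward: BREAKING [(rating, R1), (rating, R4)]

arrows below run writer -> reader for Session
forward analysis of Session with v1 as reader and v2 as writer:
  codes: map<string, int64> -> map<string, int64>, writer required; from codes
  signature: bytes -> bytes, writer required; from signature
  score: float64 -> float64, writer optional; from score
  id: int32 -> int32, writer required; from id
  rating: float32 -> float32, writer optional; from rating
  country: string -> string, writer required; from country
  writer enabled: unknown to reader
  rule R1 violated at rating
  rule R4 violated at rating
  => forward: BREAKING (2)
the other Session changes do not affect what is asked:
  added field enabled to record Session: required bool, tag 26 (in v2 it sits immediately before score) -> fires only in the backward direction of Session, which is not asked here
  field country in record Session: tag 11 changed to 36 -> fires no rule on Session, leaving the asked answer as it is
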